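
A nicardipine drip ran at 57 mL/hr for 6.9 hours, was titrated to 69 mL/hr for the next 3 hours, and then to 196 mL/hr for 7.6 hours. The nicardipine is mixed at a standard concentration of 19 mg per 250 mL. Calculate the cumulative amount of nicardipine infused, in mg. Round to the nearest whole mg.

Concentration = 19 mg ÷ 250 mL = 0.076 mg/mL
Stage 1: 57 mL/hr × 6.9 hr = 393.3 mL → 393.3 mL × 0.076 mg/mL = 29.8908 mg
Stage 2: 69 mL/hr × 3 hr = 207 mL → 207 mL × 0.076 mg/mL = 15.732 mg
Stage 3: 196 mL/hr × 7.6 hr = 1489.6 mL → 1489.6 mL × 0.076 mg/mL = 113.2096 mg
Total = 29.8908 + 15.732 + 113.2096 = 158.8324 mg

159 mg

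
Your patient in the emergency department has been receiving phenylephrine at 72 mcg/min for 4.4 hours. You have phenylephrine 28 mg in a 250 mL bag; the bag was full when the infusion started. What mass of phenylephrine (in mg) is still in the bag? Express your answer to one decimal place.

72 mcg/min × 60 min/hr = 4320 mcg/hr
Concentration = 28 mg ÷ 250 mL = 0.112 mg/mL = 112 mcg/mL
Rate = 4320 mcg/hr ÷ 112 mcg/mL = 38.57143 mL/hr
Volume infused = 38.57143 mL/hr × 4.4 hr = 169.7143 mL
Volume remaining = 250 − 169.7143 = 80.28571 mL
Drug remaining = 80.28571 mL × 112 mcg/mL = 8992 mcg = 8.992 mg

9.0 mg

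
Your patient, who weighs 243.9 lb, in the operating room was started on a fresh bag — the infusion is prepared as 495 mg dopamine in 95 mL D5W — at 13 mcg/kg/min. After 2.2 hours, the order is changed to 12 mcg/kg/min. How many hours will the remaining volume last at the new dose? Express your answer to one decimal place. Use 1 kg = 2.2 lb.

Initial rate:
Weight = 243.9 lb ÷ 2.2 lb/kg = 110.8636 kg
Dose = 13 mcg/kg/min × 110.8636 kg = 1441.227 mcg/min
1441.227 mcg/min × 60 min/hr = 86473.64 mcg/hr
Concentration = 495 mg ÷ 95 mL = 5.210526 mg/mL = 5210.526 mcg/mL
Rate = 86473.64 mcg/hr ÷ 5210.526 mcg/mL = 16.59595 mL/hr
Volume infused so far = 16.59595 mL/hr × 2.2 hr = 36.51109 mL
Volume remaining = 95 − 36.51109 = 58.48891 mL
New rate:
Dose = 12 mcg/kg/min × 110.8636 kg = 1330.364 mcg/min
1330.364 mcg/min × 60 min/hr = 79821.82 mcg/hr
Rate = 79821.82 mcg/hr ÷ 5210.526 mcg/mL = 15.31934 mL/hr
Time remaining = 58.48891 mL ÷ 15.31934 mL/hr = 3.817979 hr

3.8 hours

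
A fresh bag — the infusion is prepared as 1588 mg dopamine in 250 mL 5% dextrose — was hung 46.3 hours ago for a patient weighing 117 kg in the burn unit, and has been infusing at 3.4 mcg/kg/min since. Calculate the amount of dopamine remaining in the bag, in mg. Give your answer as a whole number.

483 mg

Dose = 3.4 mcg/kg/min × 117 kg = 397.8 mcg/min
397.8 mcg/min × 60 min/hr = 23868 mcg/hr
Concentration = 1588 mg ÷ 250 mL = 6.352 mg/mL = 6352 mcg/mL
Rate = 23868 mcg/hr ÷ 6352 mcg/mL = 3.757557 mL/hr
Volume infused = 3.757557 mL/hr × 46.3 hr = 173.9749 mL
Volume remaining = 250 − 173.9749 = 76.02513 mL
Drug remaining = 76.02513 mL × 6352 mcg/mL = 482911.6 mcg = 482.9116 mg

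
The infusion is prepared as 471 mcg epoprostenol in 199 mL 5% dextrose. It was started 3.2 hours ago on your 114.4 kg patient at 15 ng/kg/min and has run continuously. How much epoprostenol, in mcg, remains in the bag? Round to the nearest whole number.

Dose = 15 ng/kg/min × 114.4 kg = 1716 ng/min
1716 ng/min × 60 min/hr = 102960 ng/hr
Concentration = 471 mcg ÷ 199 mL = 2.366834 mcg/mL = 2366.834 ng/mL
Rate = 102960 ng/hr ÷ 2366.834 ng/mL = 43.50115 mL/hr
Volume infused = 43.50115 mL/hr × 3.2 hr = 139.2037 mL
Volume remaining = 199 − 139.2037 = 59.79633 mL
Drug remaining = 59.79633 mL × 2366.834 ng/mL = 141528 ng = 141.528 mcg

142 mcg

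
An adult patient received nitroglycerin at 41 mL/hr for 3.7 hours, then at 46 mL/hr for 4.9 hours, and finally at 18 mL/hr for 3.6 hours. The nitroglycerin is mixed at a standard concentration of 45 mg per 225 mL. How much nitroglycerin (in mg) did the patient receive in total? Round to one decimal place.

Concentration = 45 mg ÷ 225 mL = 0.2 mg/mL
Stage 1: 41 mL/hr × 3.7 hr = 151.7 mL → 151.7 mL × 0.2 mg/mL = 30.34 mg
Stage 2: 46 mL/hr × 4.9 hr = 225.4 mL → 225.4 mL × 0.2 mg/mL = 45.08 mg
Stage 3: 18 mL/hr × 3.6 hr = 64.8 mL → 64.8 mL × 0.2 mg/mL = 12.96 mg
Total = 30.34 + 45.08 + 12.96 = 88.38 mg

88.4 mg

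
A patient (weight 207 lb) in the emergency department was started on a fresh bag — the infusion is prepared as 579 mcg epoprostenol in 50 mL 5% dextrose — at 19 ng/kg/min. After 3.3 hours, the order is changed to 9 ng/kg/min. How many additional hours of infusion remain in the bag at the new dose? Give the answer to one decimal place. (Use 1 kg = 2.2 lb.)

Initial rate:
Weight = 207 lb ÷ 2.2 lb/kg = 94.09091 kg
Dose = 19 ng/kg/min × 94.09091 kg = 1787.727 ng/min
1787.727 ng/min × 60 min/hr = 107263.6 ng/hr
Concentration = 579 mcg ÷ 50 mL = 11.58 mcg/mL = 11580 ng/mL
Rate = 107263.6 ng/hr ÷ 11580 ng/mL = 9.262836 mL/hr
Volume infused so far = 9.262836 mL/hr × 3.3 hr = 30.56736 mL
Volume remaining = 50 − 30.56736 = 19.43264 mL
New rate:
Dose = 9 ng/kg/min × 94.09091 kg = 846.8182 ng/min
846.8182 ng/min × 60 min/hr = 50809.09 ng/hr
Rate = 50809.09 ng/hr ÷ 11580 ng/mL = 4.387659 mL/hr
Time remaining = 19.43264 mL ÷ 4.387659 mL/hr = 4.428932 hr

4.4 hours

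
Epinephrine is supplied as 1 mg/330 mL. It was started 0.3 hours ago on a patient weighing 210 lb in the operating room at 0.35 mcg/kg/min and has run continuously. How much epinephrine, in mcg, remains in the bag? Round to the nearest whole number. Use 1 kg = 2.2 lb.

399 mcg

Weight = 210 lb ÷ 2.2 lb/kg = 95.45455 kg
Dose = 0.35 mcg/kg/min × 95.45455 kg = 33.40909 mcg/min
33.40909 mcg/min × 60 min/hr = 2004.545 mcg/hr
Concentration = 1 mg ÷ 330 mL = 0.003030303 mg/mL = 3.030303 mcg/mL
Rate = 2004.545 mcg/hr ÷ 3.030303 mcg/mL = 661.5 mL/hr
Volume infused = 661.5 mL/hr × 0.3 hr = 198.45 mL
Volume remaining = 330 − 198.45 = 131.55 mL
Drug remaining = 131.55 mL × 3.030303 mcg/mL = 398.6364 mcg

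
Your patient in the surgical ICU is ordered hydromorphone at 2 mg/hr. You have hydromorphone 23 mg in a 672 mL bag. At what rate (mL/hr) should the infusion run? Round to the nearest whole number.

Concentration = 23 mg ÷ 672 mL = 0.03422619 mg/mL
Rate = 2 mg/hr ÷ 0.03422619 mg/mL = 58.43478 mL/hr

58 mL/hr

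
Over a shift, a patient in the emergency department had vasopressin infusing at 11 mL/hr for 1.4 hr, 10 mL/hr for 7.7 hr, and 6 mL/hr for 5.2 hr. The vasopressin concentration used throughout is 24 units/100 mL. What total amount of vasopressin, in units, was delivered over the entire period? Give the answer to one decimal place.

Concentration = 24 units ÷ 100 mL = 0.24 units/mL
Stage 1: 11 mL/hr × 1.4 hr = 15.4 mL → 15.4 mL × 0.24 units/mL = 3.696 units
Stage 2: 10 mL/hr × 7.7 hr = 77 mL → 77 mL × 0.24 units/mL = 18.48 units
Stage 3: 6 mL/hr × 5.2 hr = 31.2 mL → 31.2 mL × 0.24 units/mL = 7.488 units
Total = 3.696 + 18.48 + 7.488 = 29.664 units

29.7 units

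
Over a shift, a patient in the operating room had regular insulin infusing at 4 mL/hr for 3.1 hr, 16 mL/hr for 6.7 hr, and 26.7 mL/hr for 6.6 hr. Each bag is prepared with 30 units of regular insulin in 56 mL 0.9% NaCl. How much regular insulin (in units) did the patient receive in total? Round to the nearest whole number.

158 units

Concentration = 30 units ÷ 56 mL = 0.5357143 units/mL
Stage 1: 4 mL/hr × 3.1 hr = 12.4 mL → 12.4 mL × 0.5357143 units/mL = 6.642857 units
Stage 2: 16 mL/hr × 6.7 hr = 107.2 mL → 107.2 mL × 0.5357143 units/mL = 57.42857 units
Stage 3: 26.7 mL/hr × 6.6 hr = 176.22 mL → 176.22 mL × 0.5357143 units/mL = 94.40357 units
Total = 6.642857 + 57.42857 + 94.40357 = 158.475 units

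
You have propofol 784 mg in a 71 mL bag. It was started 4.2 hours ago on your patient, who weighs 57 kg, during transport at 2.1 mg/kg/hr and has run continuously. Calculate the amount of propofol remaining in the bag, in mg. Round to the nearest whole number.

Dose = 2.1 mg/kg/hr × 57 kg = 119.7 mg/hr
Concentration = 784 mg ÷ 71 mL = 11.04225 mg/mL
Rate = 119.7 mg/hr ÷ 11.04225 mg/mL = 10.84018 mL/hr
Volume infused = 10.84018 mL/hr × 4.2 hr = 45.52875 mL
Volume remaining = 71 − 45.52875 = 25.47125 mL
Drug remaining = 25.47125 mL × 11.04225 mg/mL = 281.26 mg

281 mg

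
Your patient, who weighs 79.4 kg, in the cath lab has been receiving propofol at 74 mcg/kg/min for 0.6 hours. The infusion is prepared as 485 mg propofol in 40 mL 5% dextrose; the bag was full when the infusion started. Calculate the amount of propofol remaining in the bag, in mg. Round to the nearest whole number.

Dose = 74 mcg/kg/min × 79.4 kg = 5875.6 mcg/min
5875.6 mcg/min × 60 min/hr = 352536 mcg/hr
Concentration = 485 mg ÷ 40 mL = 12.125 mg/mL = 12125 mcg/mL
Rate = 352536 mcg/hr ÷ 12125 mcg/mL = 29.07513 mL/hr
Volume infused = 29.07513 mL/hr × 0.6 hr = 17.44508 mL
Volume remaining = 40 − 17.44508 = 22.55492 mL
Drug remaining = 22.55492 mL × 12125 mcg/mL = 273478.4 mcg = 273.4784 mg

273 mg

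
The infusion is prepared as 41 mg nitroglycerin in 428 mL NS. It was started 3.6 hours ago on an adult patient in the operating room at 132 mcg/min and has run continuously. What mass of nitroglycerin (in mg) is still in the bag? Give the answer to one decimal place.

132 mcg/min × 60 min/hr = 7920 mcg/hr
Concentration = 41 mg ÷ 428 mL = 0.09579439 mg/mL = 95.79439 mcg/mL
Rate = 7920 mcg/hr ÷ 95.79439 mcg/mL = 82.67707 mL/hr
Volume infused = 82.67707 mL/hr × 3.6 hr = 297.6375 mL
Volume remaining = 428 − 297.6375 = 130.3625 mL
Drug remaining = 130.3625 mL × 95.79439 mcg/mL = 12488 mcg = 12.488 mg

12.5 mg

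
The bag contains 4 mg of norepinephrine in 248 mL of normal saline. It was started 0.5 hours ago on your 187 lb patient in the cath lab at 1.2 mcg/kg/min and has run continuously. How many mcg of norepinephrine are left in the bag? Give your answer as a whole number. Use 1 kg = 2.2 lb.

940 mcg

Weight = 187 lb ÷ 2.2 lb/kg = 85 kg
Dose = 1.2 mcg/kg/min × 85 kg = 102 mcg/min
102 mcg/min × 60 min/hr = 6120 mcg/hr
Concentration = 4 mg ÷ 248 mL = 0.01612903 mg/mL = 16.12903 mcg/mL
Rate = 6120 mcg/hr ÷ 16.12903 mcg/mL = 379.44 mL/hr
Volume infused = 379.44 mL/hr × 0.5 hr = 189.72 mL
Volume remaining = 248 − 189.72 = 58.28 mL
Drug remaining = 58.28 mL × 16.12903 mcg/mL = 940 mcg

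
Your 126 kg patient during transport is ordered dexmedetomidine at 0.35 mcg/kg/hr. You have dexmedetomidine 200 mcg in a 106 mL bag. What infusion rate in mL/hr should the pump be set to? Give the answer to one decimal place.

Dose = 0.35 mcg/kg/hr × 126 kg = 44.1 mcg/hr
Concentration = 200 mcg ÷ 106 mL = 1.886792 mcg/mL
Rate = 44.1 mcg/hr ÷ 1.886792 mcg/mL = 23.373 mL/hr

23.4 mL/hr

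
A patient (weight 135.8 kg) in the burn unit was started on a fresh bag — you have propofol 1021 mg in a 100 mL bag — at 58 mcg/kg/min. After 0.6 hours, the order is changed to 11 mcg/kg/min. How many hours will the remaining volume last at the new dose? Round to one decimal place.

Initial rate:
Dose = 58 mcg/kg/min × 135.8 kg = 7876.4 mcg/min
7876.4 mcg/min × 60 min/hr = 472584 mcg/hr
Concentration = 1021 mg ÷ 100 mL = 10.21 mg/mL = 10210 mcg/mL
Rate = 472584 mcg/hr ÷ 10210 mcg/mL = 46.28639 mL/hr
Volume infused so far = 46.28639 mL/hr × 0.6 hr = 27.77183 mL
Volume remaining = 100 − 27.77183 = 72.22817 mL
New rate:
Dose = 11 mcg/kg/min × 135.8 kg = 1493.8 mcg/min
1493.8 mcg/min × 60 min/hr = 89628 mcg/hr
Rate = 89628 mcg/hr ÷ 10210 mcg/mL = 8.778452 mL/hr
Time remaining = 72.22817 mL ÷ 8.778452 mL/hr = 8.227893 hr

8.2 hours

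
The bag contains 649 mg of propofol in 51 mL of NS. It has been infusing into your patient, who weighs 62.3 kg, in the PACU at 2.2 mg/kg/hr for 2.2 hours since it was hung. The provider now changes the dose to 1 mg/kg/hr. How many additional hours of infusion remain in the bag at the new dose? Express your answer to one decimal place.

5.6 hours

Initial rate:
Dose = 2.2 mg/kg/hr × 62.3 kg = 137.06 mg/hr
Concentration = 649 mg ÷ 51 mL = 12.72549 mg/mL
Rate = 137.06 mg/hr ÷ 12.72549 mg/mL = 10.77051 mL/hr
Volume infused so far = 10.77051 mL/hr × 2.2 hr = 23.69512 mL
Volume remaining = 51 − 23.69512 = 27.30488 mL
New rate:
Dose = 1 mg/kg/hr × 62.3 kg = 62.3 mg/hr
Rate = 62.3 mg/hr ÷ 12.72549 mg/mL = 4.895686 mL/hr
Time remaining = 27.30488 mL ÷ 4.895686 mL/hr = 5.577335 hr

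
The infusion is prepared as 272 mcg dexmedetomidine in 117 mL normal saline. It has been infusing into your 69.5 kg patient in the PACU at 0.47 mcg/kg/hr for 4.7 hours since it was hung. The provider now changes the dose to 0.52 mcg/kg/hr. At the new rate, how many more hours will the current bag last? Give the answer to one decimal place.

Initial rate:
Dose = 0.47 mcg/kg/hr × 69.5 kg = 32.665 mcg/hr
Concentration = 272 mcg ÷ 117 mL = 2.324786 mcg/mL
Rate = 32.665 mcg/hr ÷ 2.324786 mcg/mL = 14.05075 mL/hr
Volume infused so far = 14.05075 mL/hr × 4.7 hr = 66.03854 mL
Volume remaining = 117 − 66.03854 = 50.96146 mL
New rate:
Dose = 0.52 mcg/kg/hr × 69.5 kg = 36.14 mcg/hr
Rate = 36.14 mcg/hr ÷ 2.324786 mcg/mL = 15.54551 mL/hr
Time remaining = 50.96146 mL ÷ 15.54551 mL/hr = 3.27821 hr

3.3 hours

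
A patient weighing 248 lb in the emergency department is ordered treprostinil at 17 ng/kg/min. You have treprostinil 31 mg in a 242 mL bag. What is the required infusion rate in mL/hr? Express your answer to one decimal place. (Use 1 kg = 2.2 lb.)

0.9 mL/hr

Weight = 248 lb ÷ 2.2 lb/kg = 112.7273 kg
Dose = 17 ng/kg/min × 112.7273 kg = 1916.364 ng/min
1916.364 ng/min × 60 min/hr = 114981.8 ng/hr
Concentration = 31 mg ÷ 242 mL = 0.1280992 mg/mL = 128099.2 ng/mL
Rate = 114981.8 ng/hr ÷ 128099.2 ng/mL = 0.8976 mL/hr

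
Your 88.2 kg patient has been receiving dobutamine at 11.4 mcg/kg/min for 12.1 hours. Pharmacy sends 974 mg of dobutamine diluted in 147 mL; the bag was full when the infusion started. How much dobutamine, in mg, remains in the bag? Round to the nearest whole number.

Dose = 11.4 mcg/kg/min × 88.2 kg = 1005.48 mcg/min
1005.48 mcg/min × 60 min/hr = 60328.8 mcg/hr
Concentration = 974 mg ÷ 147 mL = 6.62585 mg/mL = 6625.85 mcg/mL
Rate = 60328.8 mcg/hr ÷ 6625.85 mcg/mL = 9.105065 mL/hr
Volume infused = 9.105065 mL/hr × 12.1 hr = 110.1713 mL
Volume remaining = 147 − 110.1713 = 36.82871 mL
Drug remaining = 36.82871 mL × 6625.85 mcg/mL = 244021.5 mcg = 244.0215 mg

244 mg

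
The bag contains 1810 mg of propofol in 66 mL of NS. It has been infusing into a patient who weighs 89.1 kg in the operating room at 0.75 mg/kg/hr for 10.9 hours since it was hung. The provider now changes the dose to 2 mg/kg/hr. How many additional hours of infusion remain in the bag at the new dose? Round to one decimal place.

6.1 hours

Initial rate:
Dose = 0.75 mg/kg/hr × 89.1 kg = 66.825 mg/hr
Concentration = 1810 mg ÷ 66 mL = 27.42424 mg/mL
Rate = 66.825 mg/hr ÷ 27.42424 mg/mL = 2.436713 mL/hr
Volume infused so far = 2.436713 mL/hr × 10.9 hr = 26.56017 mL
Volume remaining = 66 − 26.56017 = 39.43983 mL
New rate:
Dose = 2 mg/kg/hr × 89.1 kg = 178.2 mg/hr
Rate = 178.2 mg/hr ÷ 27.42424 mg/mL = 6.497901 mL/hr
Time remaining = 39.43983 mL ÷ 6.497901 mL/hr = 6.069627 hr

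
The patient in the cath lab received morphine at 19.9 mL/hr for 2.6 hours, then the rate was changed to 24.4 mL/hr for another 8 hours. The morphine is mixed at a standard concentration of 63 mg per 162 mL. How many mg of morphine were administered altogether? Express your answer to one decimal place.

Concentration = 63 mg ÷ 162 mL = 0.3888889 mg/mL
Stage 1: 19.9 mL/hr × 2.6 hr = 51.74 mL → 51.74 mL × 0.3888889 mg/mL = 20.12111 mg
Stage 2: 24.4 mL/hr × 8 hr = 195.2 mL → 195.2 mL × 0.3888889 mg/mL = 75.91111 mg
Total = 20.12111 + 75.91111 = 96.03222 mg

96.0 mg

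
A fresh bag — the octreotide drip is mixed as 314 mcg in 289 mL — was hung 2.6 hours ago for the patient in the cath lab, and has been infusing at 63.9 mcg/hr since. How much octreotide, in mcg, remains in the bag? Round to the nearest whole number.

Concentration = 314 mcg ÷ 289 mL = 1.086505 mcg/mL
Rate = 63.9 mcg/hr ÷ 1.086505 mcg/mL = 58.81242 mL/hr
Volume infused = 58.81242 mL/hr × 2.6 hr = 152.9123 mL
Volume remaining = 289 − 152.9123 = 136.0877 mL
Drug remaining = 136.0877 mL × 1.086505 mcg/mL = 147.86 mcg

148 mcg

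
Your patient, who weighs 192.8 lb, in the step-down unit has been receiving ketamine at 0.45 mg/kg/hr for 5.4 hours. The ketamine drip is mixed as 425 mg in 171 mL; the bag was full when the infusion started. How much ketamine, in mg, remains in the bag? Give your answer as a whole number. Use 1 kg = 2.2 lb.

212 mg

Weight = 192.8 lb ÷ 2.2 lb/kg = 87.63636 kg
Dose = 0.45 mg/kg/hr × 87.63636 kg = 39.43636 mg/hr
Concentration = 425 mg ÷ 171 mL = 2.48538 mg/mL
Rate = 39.43636 mg/hr ÷ 2.48538 mg/mL = 15.86734 mL/hr
Volume infused = 15.86734 mL/hr × 5.4 hr = 85.68362 mL
Volume remaining = 171 − 85.68362 = 85.31638 mL
Drug remaining = 85.31638 mL × 2.48538 mg/mL = 212.0436 mg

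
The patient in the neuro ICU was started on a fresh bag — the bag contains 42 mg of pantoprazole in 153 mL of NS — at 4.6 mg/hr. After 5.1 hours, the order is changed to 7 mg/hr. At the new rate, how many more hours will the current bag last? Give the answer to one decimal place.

2.6 hours

Initial rate:
Concentration = 42 mg ÷ 153 mL = 0.2745098 mg/mL
Rate = 4.6 mg/hr ÷ 0.2745098 mg/mL = 16.75714 mL/hr
Volume infused so far = 16.75714 mL/hr × 5.1 hr = 85.46143 mL
Volume remaining = 153 − 85.46143 = 67.53857 mL
New rate:
Rate = 7 mg/hr ÷ 0.2745098 mg/mL = 25.5 mL/hr
Time remaining = 67.53857 mL ÷ 25.5 mL/hr = 2.648571 hr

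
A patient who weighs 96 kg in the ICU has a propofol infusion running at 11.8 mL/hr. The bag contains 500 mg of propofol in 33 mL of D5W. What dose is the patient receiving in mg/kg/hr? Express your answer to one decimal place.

Concentration = 500 mg ÷ 33 mL = 15.15152 mg/mL
Drug rate = 11.8 mL/hr × 15.15152 mg/mL = 178.7879 mg/hr
178.7879 mg/hr ÷ 96 kg = 1.862374 mg/kg/hr

1.9 mg/kg/hr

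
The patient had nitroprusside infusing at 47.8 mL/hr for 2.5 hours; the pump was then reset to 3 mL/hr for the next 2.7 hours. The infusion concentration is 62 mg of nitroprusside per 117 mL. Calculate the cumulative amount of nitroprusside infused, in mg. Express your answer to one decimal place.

Concentration = 62 mg ÷ 117 mL = 0.5299145 mg/mL
Stage 1: 47.8 mL/hr × 2.5 hr = 119.5 mL → 119.5 mL × 0.5299145 mg/mL = 63.32479 mg
Stage 2: 3 mL/hr × 2.7 hr = 8.1 mL → 8.1 mL × 0.5299145 mg/mL = 4.292308 mg
Total = 63.32479 + 4.292308 = 67.61709 mg

67.6 mg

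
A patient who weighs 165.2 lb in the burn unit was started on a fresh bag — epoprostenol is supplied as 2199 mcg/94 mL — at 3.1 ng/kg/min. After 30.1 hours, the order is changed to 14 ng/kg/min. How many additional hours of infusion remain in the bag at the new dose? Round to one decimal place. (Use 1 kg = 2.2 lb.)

28.2 hours

Initial rate:
Weight = 165.2 lb ÷ 2.2 lb/kg = 75.09091 kg
Dose = 3.1 ng/kg/min × 75.09091 kg = 232.7818 ng/min
232.7818 ng/min × 60 min/hr = 13966.91 ng/hr
Concentration = 2199 mcg ÷ 94 mL = 23.39362 mcg/mL = 23393.62 ng/mL
Rate = 13966.91 ng/hr ÷ 23393.62 ng/mL = 0.5970393 mL/hr
Volume infused so far = 0.5970393 mL/hr × 30.1 hr = 17.97088 mL
Volume remaining = 94 − 17.97088 = 76.02912 mL
New rate:
Dose = 14 ng/kg/min × 75.09091 kg = 1051.273 ng/min
1051.273 ng/min × 60 min/hr = 63076.36 ng/hr
Rate = 63076.36 ng/hr ÷ 23393.62 ng/mL = 2.696307 mL/hr
Time remaining = 76.02912 mL ÷ 2.696307 mL/hr = 28.1975 hr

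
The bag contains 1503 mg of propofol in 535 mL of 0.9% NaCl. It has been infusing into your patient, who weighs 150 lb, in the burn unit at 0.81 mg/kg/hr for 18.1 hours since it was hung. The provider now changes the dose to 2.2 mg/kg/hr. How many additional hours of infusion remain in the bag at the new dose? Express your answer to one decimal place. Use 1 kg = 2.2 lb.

3.4 hours

Initial rate:
Weight = 150 lb ÷ 2.2 lb/kg = 68.18182 kg
Dose = 0.81 mg/kg/hr × 68.18182 kg = 55.22727 mg/hr
Concentration = 1503 mg ÷ 535 mL = 2.809346 mg/mL
Rate = 55.22727 mg/hr ÷ 2.809346 mg/mL = 19.65841 mL/hr
Volume infused so far = 19.65841 mL/hr × 18.1 hr = 355.8172 mL
Volume remaining = 535 − 355.8172 = 179.1828 mL
New rate:
Dose = 2.2 mg/kg/hr × 68.18182 kg = 150 mg/hr
Rate = 150 mg/hr ÷ 2.809346 mg/mL = 53.39321 mL/hr
Time remaining = 179.1828 mL ÷ 53.39321 mL/hr = 3.355909 hr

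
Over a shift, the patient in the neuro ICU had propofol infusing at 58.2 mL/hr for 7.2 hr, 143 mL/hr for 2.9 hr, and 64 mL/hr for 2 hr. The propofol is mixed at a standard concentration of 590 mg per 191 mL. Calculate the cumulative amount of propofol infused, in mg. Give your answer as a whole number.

2971 mg

Concentration = 590 mg ÷ 191 mL = 3.089005 mg/mL
Stage 1: 58.2 mL/hr × 7.2 hr = 419.04 mL → 419.04 mL × 3.089005 mg/mL = 1294.417 mg
Stage 2: 143 mL/hr × 2.9 hr = 414.7 mL → 414.7 mL × 3.089005 mg/mL = 1281.01 mg
Stage 3: 64 mL/hr × 2 hr = 128 mL → 128 mL × 3.089005 mg/mL = 395.3927 mg
Total = 1294.417 + 1281.01 + 395.3927 = 2970.82 mg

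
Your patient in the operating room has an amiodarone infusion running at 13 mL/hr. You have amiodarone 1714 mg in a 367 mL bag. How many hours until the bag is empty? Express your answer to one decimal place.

28.2 hours

Duration = 367 mL ÷ 13 mL/hr = 28.23077 hr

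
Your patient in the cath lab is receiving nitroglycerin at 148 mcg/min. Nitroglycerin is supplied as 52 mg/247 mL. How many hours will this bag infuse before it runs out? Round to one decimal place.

5.9 hours

148 mcg/min × 60 min/hr = 8880 mcg/hr
Concentration = 52 mg ÷ 247 mL = 0.2105263 mg/mL = 210.5263 mcg/mL
Rate = 8880 mcg/hr ÷ 210.5263 mcg/mL = 42.18 mL/hr
Duration = 247 mL ÷ 42.18 mL/hr = 5.855856 hr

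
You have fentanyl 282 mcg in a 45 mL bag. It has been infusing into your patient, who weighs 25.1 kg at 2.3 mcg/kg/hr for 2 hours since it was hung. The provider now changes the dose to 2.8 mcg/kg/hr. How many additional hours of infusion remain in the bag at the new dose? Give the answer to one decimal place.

Initial rate:
Dose = 2.3 mcg/kg/hr × 25.1 kg = 57.73 mcg/hr
Concentration = 282 mcg ÷ 45 mL = 6.266667 mcg/mL
Rate = 57.73 mcg/hr ÷ 6.266667 mcg/mL = 9.212234 mL/hr
Volume infused so far = 9.212234 mL/hr × 2 hr = 18.42447 mL
Volume remaining = 45 − 18.42447 = 26.57553 mL
New rate:
Dose = 2.8 mcg/kg/hr × 25.1 kg = 70.28 mcg/hr
Rate = 70.28 mcg/hr ÷ 6.266667 mcg/mL = 11.21489 mL/hr
Time remaining = 26.57553 mL ÷ 11.21489 mL/hr = 2.369664 hr

2.4 hours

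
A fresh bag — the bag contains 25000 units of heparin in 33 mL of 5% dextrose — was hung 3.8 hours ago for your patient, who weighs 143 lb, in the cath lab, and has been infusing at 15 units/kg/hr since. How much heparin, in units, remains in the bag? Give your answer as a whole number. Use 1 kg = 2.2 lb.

21295 units

Weight = 143 lb ÷ 2.2 lb/kg = 65 kg
Dose = 15 units/kg/hr × 65 kg = 975 units/hr
Concentration = 25000 units ÷ 33 mL = 757.5758 units/mL
Rate = 975 units/hr ÷ 757.5758 units/mL = 1.287 mL/hr
Volume infused = 1.287 mL/hr × 3.8 hr = 4.8906 mL
Volume remaining = 33 − 4.8906 = 28.1094 mL
Drug remaining = 28.1094 mL × 757.5758 units/mL = 21295 units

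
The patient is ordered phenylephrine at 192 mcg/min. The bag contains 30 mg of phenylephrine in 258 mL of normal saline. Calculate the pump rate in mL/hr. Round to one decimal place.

192 mcg/min × 60 min/hr = 11520 mcg/hr
Concentration = 30 mg ÷ 258 mL = 0.1162791 mg/mL = 116.2791 mcg/mL
Rate = 11520 mcg/hr ÷ 116.2791 mcg/mL = 99.072 mL/hr

99.1 mL/hr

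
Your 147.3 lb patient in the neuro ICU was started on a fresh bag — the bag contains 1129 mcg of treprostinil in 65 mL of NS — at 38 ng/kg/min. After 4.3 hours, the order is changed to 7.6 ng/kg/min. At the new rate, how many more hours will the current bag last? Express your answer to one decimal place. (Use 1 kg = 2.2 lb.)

15.5 hours

Initial rate:
Weight = 147.3 lb ÷ 2.2 lb/kg = 66.95455 kg
Dose = 38 ng/kg/min × 66.95455 kg = 2544.273 ng/min
2544.273 ng/min × 60 min/hr = 152656.4 ng/hr
Concentration = 1129 mcg ÷ 65 mL = 17.36923 mcg/mL = 17369.23 ng/mL
Rate = 152656.4 ng/hr ÷ 17369.23 ng/mL = 8.788896 mL/hr
Volume infused so far = 8.788896 mL/hr × 4.3 hr = 37.79225 mL
Volume remaining = 65 − 37.79225 = 27.20775 mL
New rate:
Dose = 7.6 ng/kg/min × 66.95455 kg = 508.8545 ng/min
508.8545 ng/min × 60 min/hr = 30531.27 ng/hr
Rate = 30531.27 ng/hr ÷ 17369.23 ng/mL = 1.757779 mL/hr
Time remaining = 27.20775 mL ÷ 1.757779 mL/hr = 15.47848 hr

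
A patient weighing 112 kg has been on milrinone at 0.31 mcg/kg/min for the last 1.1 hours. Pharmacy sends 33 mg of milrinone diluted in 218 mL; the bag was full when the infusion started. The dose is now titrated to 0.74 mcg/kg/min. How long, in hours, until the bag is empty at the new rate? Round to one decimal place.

6.2 hours

Initial rate:
Dose = 0.31 mcg/kg/min × 112 kg = 34.72 mcg/min
34.72 mcg/min × 60 min/hr = 2083.2 mcg/hr
Concentration = 33 mg ÷ 218 mL = 0.1513761 mg/mL = 151.3761 mcg/mL
Rate = 2083.2 mcg/hr ÷ 151.3761 mcg/mL = 13.76175 mL/hr
Volume infused so far = 13.76175 mL/hr × 1.1 hr = 15.13792 mL
Volume remaining = 218 − 15.13792 = 202.8621 mL
New rate:
Dose = 0.74 mcg/kg/min × 112 kg = 82.88 mcg/min
82.88 mcg/min × 60 min/hr = 4972.8 mcg/hr
Rate = 4972.8 mcg/hr ÷ 151.3761 mcg/mL = 32.85062 mL/hr
Time remaining = 202.8621 mL ÷ 32.85062 mL/hr = 6.17529 hr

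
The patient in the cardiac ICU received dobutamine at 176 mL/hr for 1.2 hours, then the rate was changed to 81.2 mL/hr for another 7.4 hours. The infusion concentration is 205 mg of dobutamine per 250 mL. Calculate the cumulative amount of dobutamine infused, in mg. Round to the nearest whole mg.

666 mg

Concentration = 205 mg ÷ 250 mL = 0.82 mg/mL
Stage 1: 176 mL/hr × 1.2 hr = 211.2 mL → 211.2 mL × 0.82 mg/mL = 173.184 mg
Stage 2: 81.2 mL/hr × 7.4 hr = 600.88 mL → 600.88 mL × 0.82 mg/mL = 492.7216 mg
Total = 173.184 + 492.7216 = 665.9056 mg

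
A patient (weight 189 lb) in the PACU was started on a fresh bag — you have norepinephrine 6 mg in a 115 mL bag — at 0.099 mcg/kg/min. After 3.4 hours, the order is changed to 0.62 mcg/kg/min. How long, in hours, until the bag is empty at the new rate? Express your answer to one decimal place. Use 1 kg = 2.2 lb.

Initial rate:
Weight = 189 lb ÷ 2.2 lb/kg = 85.90909 kg
Dose = 0.099 mcg/kg/min × 85.90909 kg = 8.505 mcg/min
8.505 mcg/min × 60 min/hr = 510.3 mcg/hr
Concentration = 6 mg ÷ 115 mL = 0.05217391 mg/mL = 52.17391 mcg/mL
Rate = 510.3 mcg/hr ÷ 52.17391 mcg/mL = 9.78075 mL/hr
Volume infused so far = 9.78075 mL/hr × 3.4 hr = 33.25455 mL
Volume remaining = 115 − 33.25455 = 81.74545 mL
New rate:
Dose = 0.62 mcg/kg/min × 85.90909 kg = 53.26364 mcg/min
53.26364 mcg/min × 60 min/hr = 3195.818 mcg/hr
Rate = 3195.818 mcg/hr ÷ 52.17391 mcg/mL = 61.25318 mL/hr
Time remaining = 81.74545 mL ÷ 61.25318 mL/hr = 1.33455 hr

1.3 hours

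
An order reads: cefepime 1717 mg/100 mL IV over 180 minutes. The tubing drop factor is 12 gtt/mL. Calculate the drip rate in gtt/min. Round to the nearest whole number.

7 gtt/min

100 mL ÷ (180 min) = 0.5555556 mL/min
0.5555556 mL/min × 12 gtt/mL = 6.666667 gtt/min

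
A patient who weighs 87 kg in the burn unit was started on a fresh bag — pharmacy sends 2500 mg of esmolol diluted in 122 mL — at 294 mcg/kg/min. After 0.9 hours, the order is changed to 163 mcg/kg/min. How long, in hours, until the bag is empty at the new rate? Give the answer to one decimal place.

1.3 hours

Initial rate:
Dose = 294 mcg/kg/min × 87 kg = 25578 mcg/min
25578 mcg/min × 60 min/hr = 1534680 mcg/hr
Concentration = 2500 mg ÷ 122 mL = 20.4918 mg/mL = 20491.8 mcg/mL
Rate = 1534680 mcg/hr ÷ 20491.8 mcg/mL = 74.89238 mL/hr
Volume infused so far = 74.89238 mL/hr × 0.9 hr = 67.40315 mL
Volume remaining = 122 − 67.40315 = 54.59685 mL
New rate:
Dose = 163 mcg/kg/min × 87 kg = 14181 mcg/min
14181 mcg/min × 60 min/hr = 850860 mcg/hr
Rate = 850860 mcg/hr ÷ 20491.8 mcg/mL = 41.52197 mL/hr
Time remaining = 54.59685 mL ÷ 41.52197 mL/hr = 1.314891 hr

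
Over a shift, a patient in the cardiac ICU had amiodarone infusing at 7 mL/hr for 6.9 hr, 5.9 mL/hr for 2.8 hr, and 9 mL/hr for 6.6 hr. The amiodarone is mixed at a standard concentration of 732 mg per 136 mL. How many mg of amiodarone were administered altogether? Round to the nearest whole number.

669 mg

Concentration = 732 mg ÷ 136 mL = 5.382353 mg/mL
Stage 1: 7 mL/hr × 6.9 hr = 48.3 mL → 48.3 mL × 5.382353 mg/mL = 259.9676 mg
Stage 2: 5.9 mL/hr × 2.8 hr = 16.52 mL → 16.52 mL × 5.382353 mg/mL = 88.91647 mg
Stage 3: 9 mL/hr × 6.6 hr = 59.4 mL → 59.4 mL × 5.382353 mg/mL = 319.7118 mg
Total = 259.9676 + 88.91647 + 319.7118 = 668.5959 mg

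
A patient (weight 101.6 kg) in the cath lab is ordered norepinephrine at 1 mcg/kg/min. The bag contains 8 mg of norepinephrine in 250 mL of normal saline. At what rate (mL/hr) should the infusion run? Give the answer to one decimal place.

Dose = 1 mcg/kg/min × 101.6 kg = 101.6 mcg/min
101.6 mcg/min × 60 min/hr = 6096 mcg/hr
Concentration = 8 mg ÷ 250 mL = 0.032 mg/mL = 32 mcg/mL
Rate = 6096 mcg/hr ÷ 32 mcg/mL = 190.5 mL/hr

190.5 mL/hr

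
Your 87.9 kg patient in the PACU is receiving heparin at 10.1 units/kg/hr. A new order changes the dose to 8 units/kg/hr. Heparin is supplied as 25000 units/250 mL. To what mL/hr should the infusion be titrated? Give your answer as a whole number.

7 mL/hr

Dose = 8 units/kg/hr × 87.9 kg = 703.2 units/hr
Concentration = 25000 units ÷ 250 mL = 100 units/mL
Rate = 703.2 units/hr ÷ 100 units/mL = 7.032 mL/hr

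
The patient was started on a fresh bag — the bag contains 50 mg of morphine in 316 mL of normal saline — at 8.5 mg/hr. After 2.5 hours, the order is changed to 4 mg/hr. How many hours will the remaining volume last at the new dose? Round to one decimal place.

7.2 hours

Initial rate:
Concentration = 50 mg ÷ 316 mL = 0.1582278 mg/mL
Rate = 8.5 mg/hr ÷ 0.1582278 mg/mL = 53.72 mL/hr
Volume infused so far = 53.72 mL/hr × 2.5 hr = 134.3 mL
Volume remaining = 316 − 134.3 = 181.7 mL
New rate:
Rate = 4 mg/hr ÷ 0.1582278 mg/mL = 25.28 mL/hr
Time remaining = 181.7 mL ÷ 25.28 mL/hr = 7.1875 hr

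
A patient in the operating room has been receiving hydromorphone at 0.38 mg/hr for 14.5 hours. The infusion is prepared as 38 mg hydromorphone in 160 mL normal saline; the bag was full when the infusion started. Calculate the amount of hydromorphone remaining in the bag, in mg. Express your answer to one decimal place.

Concentration = 38 mg ÷ 160 mL = 0.2375 mg/mL
Rate = 0.38 mg/hr ÷ 0.2375 mg/mL = 1.6 mL/hr
Volume infused = 1.6 mL/hr × 14.5 hr = 23.2 mL
Volume remaining = 160 − 23.2 = 136.8 mL
Drug remaining = 136.8 mL × 0.2375 mg/mL = 32.49 mg

32.5 mg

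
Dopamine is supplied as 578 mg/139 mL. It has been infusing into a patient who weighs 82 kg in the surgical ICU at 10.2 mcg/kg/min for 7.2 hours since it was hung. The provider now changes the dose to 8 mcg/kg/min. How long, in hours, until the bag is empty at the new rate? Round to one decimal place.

Initial rate:
Dose = 10.2 mcg/kg/min × 82 kg = 836.4 mcg/min
836.4 mcg/min × 60 min/hr = 50184 mcg/hr
Concentration = 578 mg ÷ 139 mL = 4.158273 mg/mL = 4158.273 mcg/mL
Rate = 50184 mcg/hr ÷ 4158.273 mcg/mL = 12.06847 mL/hr
Volume infused so far = 12.06847 mL/hr × 7.2 hr = 86.89299 mL
Volume remaining = 139 − 86.89299 = 52.10701 mL
New rate:
Dose = 8 mcg/kg/min × 82 kg = 656 mcg/min
656 mcg/min × 60 min/hr = 39360 mcg/hr
Rate = 39360 mcg/hr ÷ 4158.273 mcg/mL = 9.465467 mL/hr
Time remaining = 52.10701 mL ÷ 9.465467 mL/hr = 5.504959 hr

5.5 hours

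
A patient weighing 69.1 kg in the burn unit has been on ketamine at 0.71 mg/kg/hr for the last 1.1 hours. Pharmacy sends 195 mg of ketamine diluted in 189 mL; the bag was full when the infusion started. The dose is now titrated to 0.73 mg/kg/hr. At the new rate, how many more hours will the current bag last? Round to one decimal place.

Initial rate:
Dose = 0.71 mg/kg/hr × 69.1 kg = 49.061 mg/hr
Concentration = 195 mg ÷ 189 mL = 1.031746 mg/mL
Rate = 49.061 mg/hr ÷ 1.031746 mg/mL = 47.55143 mL/hr
Volume infused so far = 47.55143 mL/hr × 1.1 hr = 52.30657 mL
Volume remaining = 189 − 52.30657 = 136.6934 mL
New rate:
Dose = 0.73 mg/kg/hr × 69.1 kg = 50.443 mg/hr
Rate = 50.443 mg/hr ÷ 1.031746 mg/mL = 48.89091 mL/hr
Time remaining = 136.6934 mL ÷ 48.89091 mL/hr = 2.795886 hr

2.8 hours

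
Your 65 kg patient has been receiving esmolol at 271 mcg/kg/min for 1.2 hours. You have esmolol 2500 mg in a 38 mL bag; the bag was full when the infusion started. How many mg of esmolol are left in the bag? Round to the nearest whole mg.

1232 mg

Dose = 271 mcg/kg/min × 65 kg = 17615 mcg/min
17615 mcg/min × 60 min/hr = 1056900 mcg/hr
Concentration = 2500 mg ÷ 38 mL = 65.78947 mg/mL = 65789.47 mcg/mL
Rate = 1056900 mcg/hr ÷ 65789.47 mcg/mL = 16.06488 mL/hr
Volume infused = 16.06488 mL/hr × 1.2 hr = 19.27786 mL
Volume remaining = 38 − 19.27786 = 18.72214 mL
Drug remaining = 18.72214 mL × 65789.47 mcg/mL = 1231720 mcg = 1231.72 mg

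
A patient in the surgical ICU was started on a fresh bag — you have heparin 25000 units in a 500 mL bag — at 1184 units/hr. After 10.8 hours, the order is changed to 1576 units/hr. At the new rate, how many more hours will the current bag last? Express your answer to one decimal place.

7.7 hours

Initial rate:
Concentration = 25000 units ÷ 500 mL = 50 units/mL
Rate = 1184 units/hr ÷ 50 units/mL = 23.68 mL/hr
Volume infused so far = 23.68 mL/hr × 10.8 hr = 255.744 mL
Volume remaining = 500 − 255.744 = 244.256 mL
New rate:
Rate = 1576 units/hr ÷ 50 units/mL = 31.52 mL/hr
Time remaining = 244.256 mL ÷ 31.52 mL/hr = 7.749239 hr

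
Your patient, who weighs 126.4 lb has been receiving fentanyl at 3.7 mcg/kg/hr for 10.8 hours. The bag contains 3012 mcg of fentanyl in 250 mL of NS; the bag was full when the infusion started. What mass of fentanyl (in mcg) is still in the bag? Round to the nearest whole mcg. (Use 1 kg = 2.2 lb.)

Weight = 126.4 lb ÷ 2.2 lb/kg = 57.45455 kg
Dose = 3.7 mcg/kg/hr × 57.45455 kg = 212.5818 mcg/hr
Concentration = 3012 mcg ÷ 250 mL = 12.048 mcg/mL
Rate = 212.5818 mcg/hr ÷ 12.048 mcg/mL = 17.64457 mL/hr
Volume infused = 17.64457 mL/hr × 10.8 hr = 190.5614 mL
Volume remaining = 250 − 190.5614 = 59.43861 mL
Drug remaining = 59.43861 mL × 12.048 mcg/mL = 716.1164 mcg

716 mcg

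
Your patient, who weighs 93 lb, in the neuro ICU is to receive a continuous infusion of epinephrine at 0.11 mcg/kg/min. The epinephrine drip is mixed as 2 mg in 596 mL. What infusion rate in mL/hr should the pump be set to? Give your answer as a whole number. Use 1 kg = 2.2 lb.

83 mL/hr

Weight = 93 lb ÷ 2.2 lb/kg = 42.27273 kg
Dose = 0.11 mcg/kg/min × 42.27273 kg = 4.65 mcg/min
4.65 mcg/min × 60 min/hr = 279 mcg/hr
Concentration = 2 mg ÷ 596 mL = 0.003355705 mg/mL = 3.355705 mcg/mL
Rate = 279 mcg/hr ÷ 3.355705 mcg/mL = 83.142 mL/hr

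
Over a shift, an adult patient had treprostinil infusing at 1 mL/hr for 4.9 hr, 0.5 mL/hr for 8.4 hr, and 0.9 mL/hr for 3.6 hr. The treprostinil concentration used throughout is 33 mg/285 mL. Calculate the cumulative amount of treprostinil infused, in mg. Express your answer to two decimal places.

Concentration = 33 mg ÷ 285 mL = 0.1157895 mg/mL
Stage 1: 1 mL/hr × 4.9 hr = 4.9 mL → 4.9 mL × 0.1157895 mg/mL = 0.5673684 mg
Stage 2: 0.5 mL/hr × 8.4 hr = 4.2 mL → 4.2 mL × 0.1157895 mg/mL = 0.4863158 mg
Stage 3: 0.9 mL/hr × 3.6 hr = 3.24 mL → 3.24 mL × 0.1157895 mg/mL = 0.3751579 mg
Total = 0.5673684 + 0.4863158 + 0.3751579 = 1.428842 mg

1.43 mg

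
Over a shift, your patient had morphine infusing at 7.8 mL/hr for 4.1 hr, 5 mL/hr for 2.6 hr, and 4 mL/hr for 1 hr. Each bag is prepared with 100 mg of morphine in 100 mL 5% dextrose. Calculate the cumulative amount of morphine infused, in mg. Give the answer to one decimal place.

49.0 mg

Concentration = 100 mg ÷ 100 mL = 1 mg/mL
Stage 1: 7.8 mL/hr × 4.1 hr = 31.98 mL → 31.98 mL × 1 mg/mL = 31.98 mg
Stage 2: 5 mL/hr × 2.6 hr = 13 mL → 13 mL × 1 mg/mL = 13 mg
Stage 3: 4 mL/hr × 1 hr = 4 mL → 4 mL × 1 mg/mL = 4 mg
Total = 31.98 + 13 + 4 = 48.98 mg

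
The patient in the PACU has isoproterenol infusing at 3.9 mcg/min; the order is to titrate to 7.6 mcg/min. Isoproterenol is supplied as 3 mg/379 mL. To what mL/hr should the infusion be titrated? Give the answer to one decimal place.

57.6 mL/hr

7.6 mcg/min × 60 min/hr = 456 mcg/hr
Concentration = 3 mg ÷ 379 mL = 0.007915567 mg/mL = 7.915567 mcg/mL
Rate = 456 mcg/hr ÷ 7.915567 mcg/mL = 57.608 mL/hr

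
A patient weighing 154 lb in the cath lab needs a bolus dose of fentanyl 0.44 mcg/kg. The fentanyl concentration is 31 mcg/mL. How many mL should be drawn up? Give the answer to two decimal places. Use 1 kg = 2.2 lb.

0.99 mL

Weight = 154 lb ÷ 2.2 lb/kg = 70 kg
Dose = 0.44 mcg/kg × 70 kg = 30.8 mcg
Volume = 30.8 mcg ÷ 31 mcg/mL = 0.9935484 mL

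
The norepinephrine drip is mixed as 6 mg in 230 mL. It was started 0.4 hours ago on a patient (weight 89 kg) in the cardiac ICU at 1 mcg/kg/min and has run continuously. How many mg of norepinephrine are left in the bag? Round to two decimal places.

3.86 mg

Dose = 1 mcg/kg/min × 89 kg = 89 mcg/min
89 mcg/min × 60 min/hr = 5340 mcg/hr
Concentration = 6 mg ÷ 230 mL = 0.02608696 mg/mL = 26.08696 mcg/mL
Rate = 5340 mcg/hr ÷ 26.08696 mcg/mL = 204.7 mL/hr
Volume infused = 204.7 mL/hr × 0.4 hr = 81.88 mL
Volume remaining = 230 − 81.88 = 148.12 mL
Drug remaining = 148.12 mL × 26.08696 mcg/mL = 3864 mcg = 3.864 mg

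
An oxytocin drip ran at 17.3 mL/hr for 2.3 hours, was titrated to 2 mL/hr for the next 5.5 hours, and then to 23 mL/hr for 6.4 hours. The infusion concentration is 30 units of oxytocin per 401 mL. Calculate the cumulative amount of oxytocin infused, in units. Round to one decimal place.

Concentration = 30 units ÷ 401 mL = 0.07481297 units/mL
Stage 1: 17.3 mL/hr × 2.3 hr = 39.79 mL → 39.79 mL × 0.07481297 units/mL = 2.976808 units
Stage 2: 2 mL/hr × 5.5 hr = 11 mL → 11 mL × 0.07481297 units/mL = 0.8229426 units
Stage 3: 23 mL/hr × 6.4 hr = 147.2 mL → 147.2 mL × 0.07481297 units/mL = 11.01247 units
Total = 2.976808 + 0.8229426 + 11.01247 = 14.81222 units

14.8 units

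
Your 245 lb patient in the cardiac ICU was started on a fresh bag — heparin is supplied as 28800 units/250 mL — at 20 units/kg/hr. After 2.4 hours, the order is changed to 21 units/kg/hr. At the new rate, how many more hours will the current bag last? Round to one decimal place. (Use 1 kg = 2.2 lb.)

Initial rate:
Weight = 245 lb ÷ 2.2 lb/kg = 111.3636 kg
Dose = 20 units/kg/hr × 111.3636 kg = 2227.273 units/hr
Concentration = 28800 units ÷ 250 mL = 115.2 units/mL
Rate = 2227.273 units/hr ÷ 115.2 units/mL = 19.33396 mL/hr
Volume infused so far = 19.33396 mL/hr × 2.4 hr = 46.40152 mL
Volume remaining = 250 − 46.40152 = 203.5985 mL
New rate:
Dose = 21 units/kg/hr × 111.3636 kg = 2338.636 units/hr
Rate = 2338.636 units/hr ÷ 115.2 units/mL = 20.30066 mL/hr
Time remaining = 203.5985 mL ÷ 20.30066 mL/hr = 10.02915 hr

10.0 hours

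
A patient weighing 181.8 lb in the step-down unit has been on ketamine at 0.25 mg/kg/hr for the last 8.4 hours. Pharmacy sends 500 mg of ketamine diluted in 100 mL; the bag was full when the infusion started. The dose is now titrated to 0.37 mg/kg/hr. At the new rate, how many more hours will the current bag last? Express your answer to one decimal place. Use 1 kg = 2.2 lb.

Initial rate:
Weight = 181.8 lb ÷ 2.2 lb/kg = 82.63636 kg
Dose = 0.25 mg/kg/hr × 82.63636 kg = 20.65909 mg/hr
Concentration = 500 mg ÷ 100 mL = 5 mg/mL
Rate = 20.65909 mg/hr ÷ 5 mg/mL = 4.131818 mL/hr
Volume infused so far = 4.131818 mL/hr × 8.4 hr = 34.70727 mL
Volume remaining = 100 − 34.70727 = 65.29273 mL
New rate:
Dose = 0.37 mg/kg/hr × 82.63636 kg = 30.57545 mg/hr
Rate = 30.57545 mg/hr ÷ 5 mg/mL = 6.115091 mL/hr
Time remaining = 65.29273 mL ÷ 6.115091 mL/hr = 10.67731 hr

10.7 hours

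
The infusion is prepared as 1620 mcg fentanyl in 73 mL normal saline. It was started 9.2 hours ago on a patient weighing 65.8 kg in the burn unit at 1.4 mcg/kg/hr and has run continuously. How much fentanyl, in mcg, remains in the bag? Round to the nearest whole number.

772 mcg

Dose = 1.4 mcg/kg/hr × 65.8 kg = 92.12 mcg/hr
Concentration = 1620 mcg ÷ 73 mL = 22.19178 mcg/mL
Rate = 92.12 mcg/hr ÷ 22.19178 mcg/mL = 4.151086 mL/hr
Volume infused = 4.151086 mL/hr × 9.2 hr = 38.19 mL
Volume remaining = 73 − 38.19 = 34.81 mL
Drug remaining = 34.81 mL × 22.19178 mcg/mL = 772.496 mcg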